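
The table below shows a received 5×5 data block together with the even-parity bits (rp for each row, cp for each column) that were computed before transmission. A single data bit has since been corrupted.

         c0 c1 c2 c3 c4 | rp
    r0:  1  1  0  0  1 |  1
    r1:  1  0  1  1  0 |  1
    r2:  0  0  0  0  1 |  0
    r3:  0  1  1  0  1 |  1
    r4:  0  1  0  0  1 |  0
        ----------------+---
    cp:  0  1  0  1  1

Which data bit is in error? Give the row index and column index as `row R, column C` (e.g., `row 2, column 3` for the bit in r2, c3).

Recompute each row's even parity and compare to rp:
  r0: data parity 1, sent rp 1 → ok
  r1: data parity 1, sent rp 1 → ok
  r2: data parity 1, sent rp 0 → mismatch
  r3: data parity 1, sent rp 1 → ok
  r4: data parity 0, sent rp 0 → ok
Recompute each column's even parity and compare to cp:
  c0: data parity 0, sent cp 0 → ok
  c1: data parity 1, sent cp 1 → ok
  c2: data parity 0, sent cp 0 → ok
  c3: data parity 1, sent cp 1 → ok
  c4: data parity 0, sent cp 1 → mismatch
Exactly one row (r2) and one column (c4) fail → the flipped bit is at their intersection.

row 2, column 4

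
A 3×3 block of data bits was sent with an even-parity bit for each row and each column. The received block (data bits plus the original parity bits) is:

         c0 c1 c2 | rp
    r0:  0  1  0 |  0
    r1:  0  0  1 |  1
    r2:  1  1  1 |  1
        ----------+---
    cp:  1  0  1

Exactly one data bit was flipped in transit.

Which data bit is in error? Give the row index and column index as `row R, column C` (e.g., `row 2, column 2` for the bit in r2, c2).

row 0, column 2

Recompute each row's even parity and compare to rp:
  r0: data parity 1, sent rp 0 → mismatch
  r1: data parity 1, sent rp 1 → ok
  r2: data parity 1, sent rp 1 → ok
Recompute each column's even parity and compare to cp:
  c0: data parity 1, sent cp 1 → ok
  c1: data parity 0, sent cp 0 → ok
  c2: data parity 0, sent cp 1 → mismatch
Exactly one row (r0) and one column (c2) fail → the flipped bit is at their intersection.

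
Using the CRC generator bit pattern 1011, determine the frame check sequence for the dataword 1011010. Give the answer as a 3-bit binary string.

110

Append 3 zeros: 1011010000. Divide by 1011 (XOR where the leading bit is 1):
  pos 0: 1011 XOR 1011 = 0000
  pos 5: 1000 XOR 1011 = 0011
Remainder (last 3 bits) = 110. This is the CRC / FCS.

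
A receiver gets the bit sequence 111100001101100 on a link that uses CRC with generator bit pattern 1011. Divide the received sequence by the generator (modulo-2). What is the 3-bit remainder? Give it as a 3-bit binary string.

Modulo-2 division of 111100001101100 by 1011:
  pos 0: 1111 XOR 1011 = 0100
  pos 1: 1000 XOR 1011 = 0011
  pos 3: 1100 XOR 1011 = 0111
  pos 4: 1110 XOR 1011 = 0101
  pos 5: 1011 XOR 1011 = 0000
  pos 9: 1011 XOR 1011 = 0000
Remainder = 000 (zero — the frame passes the CRC check).

000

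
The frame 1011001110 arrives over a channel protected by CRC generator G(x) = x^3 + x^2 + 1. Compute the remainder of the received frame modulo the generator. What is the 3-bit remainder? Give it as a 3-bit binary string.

Modulo-2 division of 1011001110 by 1101:
  pos 0: 1011 XOR 1101 = 0110
  pos 1: 1100 XOR 1101 = 0001
  pos 4: 1011 XOR 1101 = 0110
  pos 5: 1101 XOR 1101 = 0000
Remainder = 000 (zero — the frame passes the CRC check).

000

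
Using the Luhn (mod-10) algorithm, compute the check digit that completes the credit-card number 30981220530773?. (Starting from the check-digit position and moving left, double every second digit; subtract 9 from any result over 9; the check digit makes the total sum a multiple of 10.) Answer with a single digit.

Partial digits right→left: 3 7 7 0 3 5 0 2 2 1 8 9 0 3
Double every second digit counting from the check-digit position (so the 1st, 3rd, 5th, ... of the partial from the right).
  doubled (with −9 where >9): 6 5 6 0 4 7 0 → sum 28
  kept as-is: 7 0 5 2 1 9 3 → sum 27
Total = 28 + 27 = 55.
Check digit = (10 − (55 mod 10)) mod 10 = 5.

5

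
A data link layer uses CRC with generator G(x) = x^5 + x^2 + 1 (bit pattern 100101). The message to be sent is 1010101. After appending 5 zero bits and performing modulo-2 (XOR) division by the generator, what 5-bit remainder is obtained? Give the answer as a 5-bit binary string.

01100

Append 5 zeros: 101010100000. Divide by 100101 (XOR where the leading bit is 1):
  pos 0: 101010 XOR 100101 = 001111
  pos 2: 111110 XOR 100101 = 011011
  pos 3: 110110 XOR 100101 = 010011
  pos 4: 100110 XOR 100101 = 000011
Remainder (last 5 bits) = 01100. This is the CRC / FCS.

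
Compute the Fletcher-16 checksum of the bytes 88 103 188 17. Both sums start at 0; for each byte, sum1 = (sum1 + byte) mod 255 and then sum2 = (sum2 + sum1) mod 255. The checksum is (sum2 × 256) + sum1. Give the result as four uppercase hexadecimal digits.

Running sums (mod 255):
  after byte 0 (88): sum1=88, sum2=88
  after byte 1 (103): sum1=191, sum2=24
  after byte 2 (188): sum1=124, sum2=148
  after byte 3 (17): sum1=141, sum2=34
Checksum = sum2·256 + sum1 = 34·256 + 141 = 8845 = 0x228D.

228D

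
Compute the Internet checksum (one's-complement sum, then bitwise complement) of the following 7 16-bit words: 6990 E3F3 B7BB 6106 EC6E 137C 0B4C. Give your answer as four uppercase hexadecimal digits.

8E82

One's-complement addition (fold any carry out of bit 15 back into bit 0):
  0x6990 + 0xE3F3 = 0x14D83 → wrap carry → 0x4D84
  0x4D84 + 0xB7BB = 0x1053F → wrap carry → 0x0540
  0x0540 + 0x6106 = 0x06646
  0x6646 + 0xEC6E = 0x152B4 → wrap carry → 0x52B5
  0x52B5 + 0x137C = 0x06631
  0x6631 + 0x0B4C = 0x0717D
One's-complement sum = 0x717D.
Checksum = ~0x717D & 0xFFFF = 0x8E82.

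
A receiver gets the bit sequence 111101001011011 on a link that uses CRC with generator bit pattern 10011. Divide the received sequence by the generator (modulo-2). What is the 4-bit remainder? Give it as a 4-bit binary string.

Modulo-2 division of 111101001011011 by 10011:
  pos 0: 11110 XOR 10011 = 01101
  pos 1: 11011 XOR 10011 = 01000
  pos 2: 10000 XOR 10011 = 00011
  pos 5: 11010 XOR 10011 = 01001
  pos 6: 10011 XOR 10011 = 00000
Remainder = 1011 (nonzero — an error is detected).

1011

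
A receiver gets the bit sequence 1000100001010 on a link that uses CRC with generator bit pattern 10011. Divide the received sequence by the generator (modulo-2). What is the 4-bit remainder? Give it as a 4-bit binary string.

0000

Modulo-2 division of 1000100001010 by 10011:
  pos 0: 10001 XOR 10011 = 00010
  pos 3: 10000 XOR 10011 = 00011
  pos 6: 11010 XOR 10011 = 01001
  pos 7: 10011 XOR 10011 = 00000
Remainder = 0000 (zero — the frame passes the CRC check).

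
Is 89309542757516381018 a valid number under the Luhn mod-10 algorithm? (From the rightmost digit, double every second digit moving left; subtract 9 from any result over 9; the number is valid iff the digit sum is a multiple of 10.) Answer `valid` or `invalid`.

valid

From the right, keep odd positions and double even positions (subtract 9 from any doubled value over 9):
  doubled (positions 2,4,...): 2 2 6 2 5 5 8 9 6 7 → sum 52
  kept (positions 1,3,...): 8 0 8 6 5 5 2 5 0 9 → sum 48
Total = 100.
100 mod 10 = 0, so the number is valid.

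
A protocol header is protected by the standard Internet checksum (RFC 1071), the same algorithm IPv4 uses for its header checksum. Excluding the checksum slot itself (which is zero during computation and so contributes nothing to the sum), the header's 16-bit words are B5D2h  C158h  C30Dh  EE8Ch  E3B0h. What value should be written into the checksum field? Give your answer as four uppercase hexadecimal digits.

One's-complement addition (fold any carry out of bit 15 back into bit 0):
  0xB5D2 + 0xC158 = 0x1772A → wrap carry → 0x772B
  0x772B + 0xC30D = 0x13A38 → wrap carry → 0x3A39
  0x3A39 + 0xEE8C = 0x128C5 → wrap carry → 0x28C6
  0x28C6 + 0xE3B0 = 0x10C76 → wrap carry → 0x0C77
One's-complement sum = 0x0C77.
Checksum = ~0x0C77 & 0xFFFF = 0xF388.

F388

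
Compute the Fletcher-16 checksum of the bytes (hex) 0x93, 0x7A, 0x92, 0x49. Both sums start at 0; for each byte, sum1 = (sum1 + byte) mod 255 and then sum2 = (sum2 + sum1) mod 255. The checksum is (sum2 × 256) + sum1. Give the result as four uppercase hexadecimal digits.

Running sums (mod 255):
  after byte 0 (0x93): sum1=147, sum2=147
  after byte 1 (0x7A): sum1=14, sum2=161
  after byte 2 (0x92): sum1=160, sum2=66
  after byte 3 (0x49): sum1=233, sum2=44
Checksum = sum2·256 + sum1 = 44·256 + 233 = 11497 = 0x2CE9.

2CE9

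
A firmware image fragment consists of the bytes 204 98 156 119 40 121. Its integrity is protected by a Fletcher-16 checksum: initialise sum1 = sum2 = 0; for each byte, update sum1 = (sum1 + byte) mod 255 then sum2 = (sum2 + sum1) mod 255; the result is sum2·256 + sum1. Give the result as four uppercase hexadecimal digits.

Running sums (mod 255):
  after byte 0 (204): sum1=204, sum2=204
  after byte 1 (98): sum1=47, sum2=251
  after byte 2 (156): sum1=203, sum2=199
  after byte 3 (119): sum1=67, sum2=11
  after byte 4 (40): sum1=107, sum2=118
  after byte 5 (121): sum1=228, sum2=91
Checksum = sum2·256 + sum1 = 91·256 + 228 = 23524 = 0x5BE4.

5BE4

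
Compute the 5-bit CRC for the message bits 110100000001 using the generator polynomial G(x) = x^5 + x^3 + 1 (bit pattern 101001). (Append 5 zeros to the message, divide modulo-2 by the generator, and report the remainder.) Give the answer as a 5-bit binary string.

Append 5 zeros: 11010000000100000. Divide by 101001 (XOR where the leading bit is 1):
  pos 0: 110100 XOR 101001 = 011101
  pos 1: 111010 XOR 101001 = 010011
  pos 2: 100110 XOR 101001 = 001111
  pos 4: 111100 XOR 101001 = 010101
  pos 5: 101010 XOR 101001 = 000011
  pos 9: 111000 XOR 101001 = 010001
  pos 10: 100010 XOR 101001 = 001011
Remainder (last 5 bits) = 10110. This is the CRC / FCS.

10110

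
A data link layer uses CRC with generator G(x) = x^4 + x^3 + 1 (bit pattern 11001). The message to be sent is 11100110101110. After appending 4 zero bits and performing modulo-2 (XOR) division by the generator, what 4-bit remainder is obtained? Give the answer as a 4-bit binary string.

Append 4 zeros: 111001101011100000. Divide by 11001 (XOR where the leading bit is 1):
  pos 0: 11100 XOR 11001 = 00101
  pos 2: 10111 XOR 11001 = 01110
  pos 3: 11100 XOR 11001 = 00101
  pos 5: 10110 XOR 11001 = 01111
  pos 6: 11111 XOR 11001 = 00110
  pos 8: 11011 XOR 11001 = 00010
  pos 11: 10000 XOR 11001 = 01001
  pos 12: 10010 XOR 11001 = 01011
  pos 13: 10110 XOR 11001 = 01111
Remainder (last 4 bits) = 1111. This is the CRC / FCS.

1111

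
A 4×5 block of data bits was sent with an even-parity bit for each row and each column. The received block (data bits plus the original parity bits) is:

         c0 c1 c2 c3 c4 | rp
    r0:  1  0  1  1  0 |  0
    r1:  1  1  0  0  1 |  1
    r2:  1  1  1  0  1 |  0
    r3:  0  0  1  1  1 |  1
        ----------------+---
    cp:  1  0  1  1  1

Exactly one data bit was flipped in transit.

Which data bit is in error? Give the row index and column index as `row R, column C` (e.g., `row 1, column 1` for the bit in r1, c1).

Recompute each row's even parity and compare to rp:
  r0: data parity 1, sent rp 0 → mismatch
  r1: data parity 1, sent rp 1 → ok
  r2: data parity 0, sent rp 0 → ok
  r3: data parity 1, sent rp 1 → ok
Recompute each column's even parity and compare to cp:
  c0: data parity 1, sent cp 1 → ok
  c1: data parity 0, sent cp 0 → ok
  c2: data parity 1, sent cp 1 → ok
  c3: data parity 0, sent cp 1 → mismatch
  c4: data parity 1, sent cp 1 → ok
Exactly one row (r0) and one column (c3) fail → the flipped bit is at their intersection.

row 0, column 3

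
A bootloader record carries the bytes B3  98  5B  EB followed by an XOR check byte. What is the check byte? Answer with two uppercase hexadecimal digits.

9B

XOR the bytes together:
  start with 0xB3
  0xB3 ⊕ 0x98 = 0x2B
  0x2B ⊕ 0x5B = 0x70
  0x70 ⊕ 0xEB = 0x9B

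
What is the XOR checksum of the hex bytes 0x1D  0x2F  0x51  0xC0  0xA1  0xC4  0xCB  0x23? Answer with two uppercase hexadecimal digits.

2E

XOR the bytes together:
  start with 0x1D
  0x1D ⊕ 0x2F = 0x32
  0x32 ⊕ 0x51 = 0x63
  0x63 ⊕ 0xC0 = 0xA3
  0xA3 ⊕ 0xA1 = 0x02
  0x02 ⊕ 0xC4 = 0xC6
  0xC6 ⊕ 0xCB = 0x0D
  0x0D ⊕ 0x23 = 0x2E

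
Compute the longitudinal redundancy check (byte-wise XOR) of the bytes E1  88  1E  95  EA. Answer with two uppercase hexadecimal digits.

XOR the bytes together:
  start with 0xE1
  0xE1 ⊕ 0x88 = 0x69
  0x69 ⊕ 0x1E = 0x77
  0x77 ⊕ 0x95 = 0xE2
  0xE2 ⊕ 0xEA = 0x08

08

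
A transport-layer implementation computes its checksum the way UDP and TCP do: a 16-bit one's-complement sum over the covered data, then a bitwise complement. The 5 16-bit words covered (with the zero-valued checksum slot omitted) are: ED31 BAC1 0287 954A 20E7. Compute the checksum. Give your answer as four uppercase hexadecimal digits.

9F53

One's-complement addition (fold any carry out of bit 15 back into bit 0):
  0xED31 + 0xBAC1 = 0x1A7F2 → wrap carry → 0xA7F3
  0xA7F3 + 0x0287 = 0x0AA7A
  0xAA7A + 0x954A = 0x13FC4 → wrap carry → 0x3FC5
  0x3FC5 + 0x20E7 = 0x060AC
One's-complement sum = 0x60AC.
Checksum = ~0x60AC & 0xFFFF = 0x9F53.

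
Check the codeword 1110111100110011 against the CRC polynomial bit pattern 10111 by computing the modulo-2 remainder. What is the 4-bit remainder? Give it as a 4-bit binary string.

Modulo-2 division of 1110111100110011 by 10111:
  pos 0: 11101 XOR 10111 = 01010
  pos 1: 10101 XOR 10111 = 00010
  pos 4: 10110 XOR 10111 = 00001
  pos 8: 10110 XOR 10111 = 00001
Remainder = 1011 (nonzero — an error is detected).

1011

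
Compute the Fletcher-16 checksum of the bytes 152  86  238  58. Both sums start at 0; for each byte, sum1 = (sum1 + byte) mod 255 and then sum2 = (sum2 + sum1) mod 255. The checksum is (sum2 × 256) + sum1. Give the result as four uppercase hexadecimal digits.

7D18

Running sums (mod 255):
  after byte 0 (152): sum1=152, sum2=152
  after byte 1 (86): sum1=238, sum2=135
  after byte 2 (238): sum1=221, sum2=101
  after byte 3 (58): sum1=24, sum2=125
Checksum = sum2·256 + sum1 = 125·256 + 24 = 32024 = 0x7D18.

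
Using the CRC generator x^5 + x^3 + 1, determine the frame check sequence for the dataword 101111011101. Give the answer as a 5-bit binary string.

01000

Append 5 zeros: 10111101110100000. Divide by 101001 (XOR where the leading bit is 1):
  pos 0: 101111 XOR 101001 = 000110
  pos 3: 110011 XOR 101001 = 011010
  pos 4: 110101 XOR 101001 = 011100
  pos 5: 111000 XOR 101001 = 010001
  pos 6: 100011 XOR 101001 = 001010
  pos 8: 101000 XOR 101001 = 000001
Remainder (last 5 bits) = 01000. This is the CRC / FCS.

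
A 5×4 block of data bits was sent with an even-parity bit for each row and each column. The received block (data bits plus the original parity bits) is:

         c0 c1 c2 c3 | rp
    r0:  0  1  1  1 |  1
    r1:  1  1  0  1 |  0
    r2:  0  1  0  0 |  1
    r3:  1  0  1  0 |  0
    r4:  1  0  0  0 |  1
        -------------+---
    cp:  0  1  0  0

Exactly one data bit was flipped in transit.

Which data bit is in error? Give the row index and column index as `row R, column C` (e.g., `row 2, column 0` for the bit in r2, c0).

row 1, column 0

Recompute each row's even parity and compare to rp:
  r0: data parity 1, sent rp 1 → ok
  r1: data parity 1, sent rp 0 → mismatch
  r2: data parity 1, sent rp 1 → ok
  r3: data parity 0, sent rp 0 → ok
  r4: data parity 1, sent rp 1 → ok
Recompute each column's even parity and compare to cp:
  c0: data parity 1, sent cp 0 → mismatch
  c1: data parity 1, sent cp 1 → ok
  c2: data parity 0, sent cp 0 → ok
  c3: data parity 0, sent cp 0 → ok
Exactly one row (r1) and one column (c0) fail → the flipped bit is at their intersection.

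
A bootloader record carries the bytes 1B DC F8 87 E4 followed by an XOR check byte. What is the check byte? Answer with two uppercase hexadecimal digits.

XOR the bytes together:
  start with 0x1B
  0x1B ⊕ 0xDC = 0xC7
  0xC7 ⊕ 0xF8 = 0x3F
  0x3F ⊕ 0x87 = 0xB8
  0xB8 ⊕ 0xE4 = 0x5C

5C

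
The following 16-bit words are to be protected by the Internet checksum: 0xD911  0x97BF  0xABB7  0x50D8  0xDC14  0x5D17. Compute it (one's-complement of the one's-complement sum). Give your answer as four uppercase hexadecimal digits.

5972

One's-complement addition (fold any carry out of bit 15 back into bit 0):
  0xD911 + 0x97BF = 0x170D0 → wrap carry → 0x70D1
  0x70D1 + 0xABB7 = 0x11C88 → wrap carry → 0x1C89
  0x1C89 + 0x50D8 = 0x06D61
  0x6D61 + 0xDC14 = 0x14975 → wrap carry → 0x4976
  0x4976 + 0x5D17 = 0x0A68D
One's-complement sum = 0xA68D.
Checksum = ~0xA68D & 0xFFFF = 0x5972.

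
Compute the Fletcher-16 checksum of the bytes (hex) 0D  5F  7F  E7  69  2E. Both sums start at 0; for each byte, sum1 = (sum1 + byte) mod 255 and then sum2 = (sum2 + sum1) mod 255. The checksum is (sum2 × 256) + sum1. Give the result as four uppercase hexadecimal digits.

Running sums (mod 255):
  after byte 0 (0D): sum1=13, sum2=13
  after byte 1 (5F): sum1=108, sum2=121
  after byte 2 (7F): sum1=235, sum2=101
  after byte 3 (E7): sum1=211, sum2=57
  after byte 4 (69): sum1=61, sum2=118
  after byte 5 (2E): sum1=107, sum2=225
Checksum = sum2·256 + sum1 = 225·256 + 107 = 57707 = 0xE16B.

E16B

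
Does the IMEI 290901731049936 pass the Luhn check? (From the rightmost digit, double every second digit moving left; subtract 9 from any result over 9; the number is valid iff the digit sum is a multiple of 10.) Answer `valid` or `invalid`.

valid

From the right, keep odd positions and double even positions (subtract 9 from any doubled value over 9):
  doubled (positions 2,4,...): 6 9 0 6 2 9 9 → sum 41
  kept (positions 1,3,...): 6 9 4 1 7 0 0 2 → sum 29
Total = 70.
70 mod 10 = 0, so the number is valid.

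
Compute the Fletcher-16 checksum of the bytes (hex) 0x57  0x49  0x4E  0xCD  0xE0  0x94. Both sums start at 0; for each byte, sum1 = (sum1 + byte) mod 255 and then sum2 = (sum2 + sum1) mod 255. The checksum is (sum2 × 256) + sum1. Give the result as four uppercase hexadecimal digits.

7332

Running sums (mod 255):
  after byte 0 (0x57): sum1=87, sum2=87
  after byte 1 (0x49): sum1=160, sum2=247
  after byte 2 (0x4E): sum1=238, sum2=230
  after byte 3 (0xCD): sum1=188, sum2=163
  after byte 4 (0xE0): sum1=157, sum2=65
  after byte 5 (0x94): sum1=50, sum2=115
Checksum = sum2·256 + sum1 = 115·256 + 50 = 29490 = 0x7332.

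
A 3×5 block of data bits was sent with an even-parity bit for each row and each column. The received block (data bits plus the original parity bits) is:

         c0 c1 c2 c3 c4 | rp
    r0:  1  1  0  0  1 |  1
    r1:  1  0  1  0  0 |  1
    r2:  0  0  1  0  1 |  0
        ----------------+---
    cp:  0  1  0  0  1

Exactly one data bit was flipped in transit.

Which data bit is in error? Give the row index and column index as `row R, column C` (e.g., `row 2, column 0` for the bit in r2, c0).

Recompute each row's even parity and compare to rp:
  r0: data parity 1, sent rp 1 → ok
  r1: data parity 0, sent rp 1 → mismatch
  r2: data parity 0, sent rp 0 → ok
Recompute each column's even parity and compare to cp:
  c0: data parity 0, sent cp 0 → ok
  c1: data parity 1, sent cp 1 → ok
  c2: data parity 0, sent cp 0 → ok
  c3: data parity 0, sent cp 0 → ok
  c4: data parity 0, sent cp 1 → mismatch
Exactly one row (r1) and one column (c4) fail → the flipped bit is at their intersection.

row 1, column 4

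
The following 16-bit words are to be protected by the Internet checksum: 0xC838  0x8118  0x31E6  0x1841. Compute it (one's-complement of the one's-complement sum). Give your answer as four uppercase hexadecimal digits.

6C87

One's-complement addition (fold any carry out of bit 15 back into bit 0):
  0xC838 + 0x8118 = 0x14950 → wrap carry → 0x4951
  0x4951 + 0x31E6 = 0x07B37
  0x7B37 + 0x1841 = 0x09378
One's-complement sum = 0x9378.
Checksum = ~0x9378 & 0xFFFF = 0x6C87.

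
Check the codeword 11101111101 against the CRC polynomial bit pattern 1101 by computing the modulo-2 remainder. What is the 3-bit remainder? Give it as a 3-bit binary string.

001

Modulo-2 division of 11101111101 by 1101:
  pos 0: 1110 XOR 1101 = 0011
  pos 2: 1111 XOR 1101 = 0010
  pos 4: 1011 XOR 1101 = 0110
  pos 5: 1101 XOR 1101 = 0000
Remainder = 001 (nonzero — an error is detected).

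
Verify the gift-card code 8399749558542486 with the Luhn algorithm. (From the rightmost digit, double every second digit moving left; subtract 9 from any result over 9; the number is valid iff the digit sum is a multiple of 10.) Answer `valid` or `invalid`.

From the right, keep odd positions and double even positions (subtract 9 from any doubled value over 9):
  doubled (positions 2,4,...): 7 4 1 1 9 5 9 7 → sum 43
  kept (positions 1,3,...): 6 4 4 8 5 4 9 3 → sum 43
Total = 86.
86 mod 10 = 6, so the number is invalid.

invalid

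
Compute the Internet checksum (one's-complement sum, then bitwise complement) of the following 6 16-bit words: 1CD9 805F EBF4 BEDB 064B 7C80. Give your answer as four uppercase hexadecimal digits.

One's-complement addition (fold any carry out of bit 15 back into bit 0):
  0x1CD9 + 0x805F = 0x09D38
  0x9D38 + 0xEBF4 = 0x1892C → wrap carry → 0x892D
  0x892D + 0xBEDB = 0x14808 → wrap carry → 0x4809
  0x4809 + 0x064B = 0x04E54
  0x4E54 + 0x7C80 = 0x0CAD4
One's-complement sum = 0xCAD4.
Checksum = ~0xCAD4 & 0xFFFF = 0x352B.

352B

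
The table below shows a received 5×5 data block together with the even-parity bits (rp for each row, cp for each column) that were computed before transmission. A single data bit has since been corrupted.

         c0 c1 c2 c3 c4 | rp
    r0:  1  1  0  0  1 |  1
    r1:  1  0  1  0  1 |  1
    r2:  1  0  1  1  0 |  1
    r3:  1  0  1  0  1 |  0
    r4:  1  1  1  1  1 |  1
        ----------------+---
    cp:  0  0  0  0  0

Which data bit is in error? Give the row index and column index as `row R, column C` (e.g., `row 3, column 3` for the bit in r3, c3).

row 3, column 0

Recompute each row's even parity and compare to rp:
  r0: data parity 1, sent rp 1 → ok
  r1: data parity 1, sent rp 1 → ok
  r2: data parity 1, sent rp 1 → ok
  r3: data parity 1, sent rp 0 → mismatch
  r4: data parity 1, sent rp 1 → ok
Recompute each column's even parity and compare to cp:
  c0: data parity 1, sent cp 0 → mismatch
  c1: data parity 0, sent cp 0 → ok
  c2: data parity 0, sent cp 0 → ok
  c3: data parity 0, sent cp 0 → ok
  c4: data parity 0, sent cp 0 → ok
Exactly one row (r3) and one column (c0) fail → the flipped bit is at their intersection.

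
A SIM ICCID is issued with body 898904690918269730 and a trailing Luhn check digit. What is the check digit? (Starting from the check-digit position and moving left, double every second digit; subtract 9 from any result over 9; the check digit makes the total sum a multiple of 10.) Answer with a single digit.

Partial digits right→left: 0 3 7 9 6 2 8 1 9 0 9 6 4 0 9 8 9 8
Double every second digit counting from the check-digit position (so the 1st, 3rd, 5th, ... of the partial from the right).
  doubled (with −9 where >9): 0 5 3 7 9 9 8 9 9 → sum 59
  kept as-is: 3 9 2 1 0 6 0 8 8 → sum 37
Total = 59 + 37 = 96.
Check digit = (10 − (96 mod 10)) mod 10 = 4.

4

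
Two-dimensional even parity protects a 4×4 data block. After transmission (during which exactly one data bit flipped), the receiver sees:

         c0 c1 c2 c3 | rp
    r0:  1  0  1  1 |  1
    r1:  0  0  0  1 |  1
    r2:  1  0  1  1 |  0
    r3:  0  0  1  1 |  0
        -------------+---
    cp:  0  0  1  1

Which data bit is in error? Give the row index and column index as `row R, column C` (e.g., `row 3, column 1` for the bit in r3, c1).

row 2, column 3

Recompute each row's even parity and compare to rp:
  r0: data parity 1, sent rp 1 → ok
  r1: data parity 1, sent rp 1 → ok
  r2: data parity 1, sent rp 0 → mismatch
  r3: data parity 0, sent rp 0 → ok
Recompute each column's even parity and compare to cp:
  c0: data parity 0, sent cp 0 → ok
  c1: data parity 0, sent cp 0 → ok
  c2: data parity 1, sent cp 1 → ok
  c3: data parity 0, sent cp 1 → mismatch
Exactly one row (r2) and one column (c3) fail → the flipped bit is at their intersection.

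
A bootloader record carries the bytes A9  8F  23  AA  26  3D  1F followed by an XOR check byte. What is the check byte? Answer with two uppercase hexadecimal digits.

XOR the bytes together:
  start with 0xA9
  0xA9 ⊕ 0x8F = 0x26
  0x26 ⊕ 0x23 = 0x05
  0x05 ⊕ 0xAA = 0xAF
  0xAF ⊕ 0x26 = 0x89
  0x89 ⊕ 0x3D = 0xB4
  0xB4 ⊕ 0x1F = 0xAB

AB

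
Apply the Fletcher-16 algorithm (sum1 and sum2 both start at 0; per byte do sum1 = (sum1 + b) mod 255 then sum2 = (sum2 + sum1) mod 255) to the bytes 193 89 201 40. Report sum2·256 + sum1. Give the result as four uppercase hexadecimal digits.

CE0D

Running sums (mod 255):
  after byte 0 (193): sum1=193, sum2=193
  after byte 1 (89): sum1=27, sum2=220
  after byte 2 (201): sum1=228, sum2=193
  after byte 3 (40): sum1=13, sum2=206
Checksum = sum2·256 + sum1 = 206·256 + 13 = 52749 = 0xCE0D.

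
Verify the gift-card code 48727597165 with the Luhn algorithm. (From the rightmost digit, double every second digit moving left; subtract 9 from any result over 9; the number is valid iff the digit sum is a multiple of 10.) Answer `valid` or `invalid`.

invalid

From the right, keep odd positions and double even positions (subtract 9 from any doubled value over 9):
  doubled (positions 2,4,...): 3 5 1 4 7 → sum 20
  kept (positions 1,3,...): 5 1 9 7 7 4 → sum 33
Total = 53.
53 mod 10 = 3, so the number is invalid.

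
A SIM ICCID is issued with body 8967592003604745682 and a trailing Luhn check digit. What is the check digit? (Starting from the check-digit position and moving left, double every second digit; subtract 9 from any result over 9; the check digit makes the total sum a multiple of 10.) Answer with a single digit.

Partial digits right→left: 2 8 6 5 4 7 4 0 6 3 0 0 2 9 5 7 6 9 8
Double every second digit counting from the check-digit position (so the 1st, 3rd, 5th, ... of the partial from the right).
  doubled (with −9 where >9): 4 3 8 8 3 0 4 1 3 7 → sum 41
  kept as-is: 8 5 7 0 3 0 9 7 9 → sum 48
Total = 41 + 48 = 89.
Check digit = (10 − (89 mod 10)) mod 10 = 1.

1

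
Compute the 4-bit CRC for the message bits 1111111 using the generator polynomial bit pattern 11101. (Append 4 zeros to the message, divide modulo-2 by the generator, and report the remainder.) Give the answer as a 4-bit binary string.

Append 4 zeros: 11111110000. Divide by 11101 (XOR where the leading bit is 1):
  pos 0: 11111 XOR 11101 = 00010
  pos 3: 10110 XOR 11101 = 01011
  pos 4: 10110 XOR 11101 = 01011
  pos 5: 10110 XOR 11101 = 01011
  pos 6: 10110 XOR 11101 = 01011
Remainder (last 4 bits) = 1011. This is the CRC / FCS.

1011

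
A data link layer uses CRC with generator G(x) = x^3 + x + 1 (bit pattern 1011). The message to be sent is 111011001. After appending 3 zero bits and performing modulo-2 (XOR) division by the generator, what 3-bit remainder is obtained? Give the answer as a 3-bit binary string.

Append 3 zeros: 111011001000. Divide by 1011 (XOR where the leading bit is 1):
  pos 0: 1110 XOR 1011 = 0101
  pos 1: 1011 XOR 1011 = 0000
  pos 5: 1001 XOR 1011 = 0010
  pos 7: 1000 XOR 1011 = 0011
Remainder (last 3 bits) = 110. This is the CRC / FCS.

110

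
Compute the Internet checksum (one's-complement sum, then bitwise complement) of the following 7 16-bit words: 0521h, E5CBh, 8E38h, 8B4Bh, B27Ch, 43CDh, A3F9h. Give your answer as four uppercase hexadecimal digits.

614B

One's-complement addition (fold any carry out of bit 15 back into bit 0):
  0x0521 + 0xE5CB = 0x0EAEC
  0xEAEC + 0x8E38 = 0x17924 → wrap carry → 0x7925
  0x7925 + 0x8B4B = 0x10470 → wrap carry → 0x0471
  0x0471 + 0xB27C = 0x0B6ED
  0xB6ED + 0x43CD = 0x0FABA
  0xFABA + 0xA3F9 = 0x19EB3 → wrap carry → 0x9EB4
One's-complement sum = 0x9EB4.
Checksum = ~0x9EB4 & 0xFFFF = 0x614B.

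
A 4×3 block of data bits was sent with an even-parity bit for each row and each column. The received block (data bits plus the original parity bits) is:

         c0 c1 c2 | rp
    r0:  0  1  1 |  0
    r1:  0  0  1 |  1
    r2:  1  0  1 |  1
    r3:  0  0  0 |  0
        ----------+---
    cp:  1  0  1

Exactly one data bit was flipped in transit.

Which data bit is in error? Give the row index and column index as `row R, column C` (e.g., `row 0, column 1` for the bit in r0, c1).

row 2, column 1

Recompute each row's even parity and compare to rp:
  r0: data parity 0, sent rp 0 → ok
  r1: data parity 1, sent rp 1 → ok
  r2: data parity 0, sent rp 1 → mismatch
  r3: data parity 0, sent rp 0 → ok
Recompute each column's even parity and compare to cp:
  c0: data parity 1, sent cp 1 → ok
  c1: data parity 1, sent cp 0 → mismatch
  c2: data parity 1, sent cp 1 → ok
Exactly one row (r2) and one column (c1) fail → the flipped bit is at their intersection.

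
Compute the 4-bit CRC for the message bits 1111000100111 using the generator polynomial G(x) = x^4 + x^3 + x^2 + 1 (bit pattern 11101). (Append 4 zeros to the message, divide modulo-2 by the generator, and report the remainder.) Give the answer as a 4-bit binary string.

Append 4 zeros: 11110001001110000. Divide by 11101 (XOR where the leading bit is 1):
  pos 0: 11110 XOR 11101 = 00011
  pos 3: 11001 XOR 11101 = 00100
  pos 5: 10000 XOR 11101 = 01101
  pos 6: 11011 XOR 11101 = 00110
  pos 8: 11011 XOR 11101 = 00110
  pos 10: 11000 XOR 11101 = 00101
  pos 12: 10100 XOR 11101 = 01001
Remainder (last 4 bits) = 1001. This is the CRC / FCS.

1001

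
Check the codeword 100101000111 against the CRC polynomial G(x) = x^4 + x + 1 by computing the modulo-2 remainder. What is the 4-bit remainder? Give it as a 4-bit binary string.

0000

Modulo-2 division of 100101000111 by 10011:
  pos 0: 10010 XOR 10011 = 00001
  pos 4: 11000 XOR 10011 = 01011
  pos 5: 10111 XOR 10011 = 00100
  pos 7: 10011 XOR 10011 = 00000
Remainder = 0000 (zero — the frame passes the CRC check).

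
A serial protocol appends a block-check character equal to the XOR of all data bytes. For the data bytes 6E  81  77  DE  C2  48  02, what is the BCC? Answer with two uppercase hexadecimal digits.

CE

XOR the bytes together:
  start with 0x6E
  0x6E ⊕ 0x81 = 0xEF
  0xEF ⊕ 0x77 = 0x98
  0x98 ⊕ 0xDE = 0x46
  0x46 ⊕ 0xC2 = 0x84
  0x84 ⊕ 0x48 = 0xCC
  0xCC ⊕ 0x02 = 0xCE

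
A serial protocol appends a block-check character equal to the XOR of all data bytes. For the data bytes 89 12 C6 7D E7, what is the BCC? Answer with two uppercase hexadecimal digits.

C7

XOR the bytes together:
  start with 0x89
  0x89 ⊕ 0x12 = 0x9B
  0x9B ⊕ 0xC6 = 0x5D
  0x5D ⊕ 0x7D = 0x20
  0x20 ⊕ 0xE7 = 0xC7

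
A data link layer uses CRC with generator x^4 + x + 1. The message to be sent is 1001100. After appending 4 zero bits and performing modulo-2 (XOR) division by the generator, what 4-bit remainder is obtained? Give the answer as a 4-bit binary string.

Append 4 zeros: 10011000000. Divide by 10011 (XOR where the leading bit is 1):
  pos 0: 10011 XOR 10011 = 00000
Remainder (last 4 bits) = 0000. This is the CRC / FCS.

0000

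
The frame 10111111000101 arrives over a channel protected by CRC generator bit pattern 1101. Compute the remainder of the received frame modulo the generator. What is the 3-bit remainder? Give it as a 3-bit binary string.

Modulo-2 division of 10111111000101 by 1101:
  pos 0: 1011 XOR 1101 = 0110
  pos 1: 1101 XOR 1101 = 0000
  pos 5: 1110 XOR 1101 = 0011
  pos 7: 1100 XOR 1101 = 0001
  pos 10: 1101 XOR 1101 = 0000
Remainder = 000 (zero — the frame passes the CRC check).

000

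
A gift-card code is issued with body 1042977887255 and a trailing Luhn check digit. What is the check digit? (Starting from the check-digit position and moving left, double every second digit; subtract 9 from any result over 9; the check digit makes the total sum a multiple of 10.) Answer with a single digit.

5

Partial digits right→left: 5 5 2 7 8 8 7 7 9 2 4 0 1
Double every second digit counting from the check-digit position (so the 1st, 3rd, 5th, ... of the partial from the right).
  doubled (with −9 where >9): 1 4 7 5 9 8 2 → sum 36
  kept as-is: 5 7 8 7 2 0 → sum 29
Total = 36 + 29 = 65.
Check digit = (10 − (65 mod 10)) mod 10 = 5.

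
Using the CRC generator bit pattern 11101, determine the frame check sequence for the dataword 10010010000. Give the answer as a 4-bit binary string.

Append 4 zeros: 100100100000000. Divide by 11101 (XOR where the leading bit is 1):
  pos 0: 10010 XOR 11101 = 01111
  pos 1: 11110 XOR 11101 = 00011
  pos 4: 11100 XOR 11101 = 00001
  pos 8: 10000 XOR 11101 = 01101
  pos 9: 11010 XOR 11101 = 00111
Remainder (last 4 bits) = 1110. This is the CRC / FCS.

1110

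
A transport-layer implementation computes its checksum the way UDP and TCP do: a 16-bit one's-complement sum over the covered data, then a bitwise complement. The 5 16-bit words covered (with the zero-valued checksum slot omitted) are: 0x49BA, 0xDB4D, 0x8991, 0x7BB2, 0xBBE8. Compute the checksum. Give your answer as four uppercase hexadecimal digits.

19CB

One's-complement addition (fold any carry out of bit 15 back into bit 0):
  0x49BA + 0xDB4D = 0x12507 → wrap carry → 0x2508
  0x2508 + 0x8991 = 0x0AE99
  0xAE99 + 0x7BB2 = 0x12A4B → wrap carry → 0x2A4C
  0x2A4C + 0xBBE8 = 0x0E634
One's-complement sum = 0xE634.
Checksum = ~0xE634 & 0xFFFF = 0x19CB.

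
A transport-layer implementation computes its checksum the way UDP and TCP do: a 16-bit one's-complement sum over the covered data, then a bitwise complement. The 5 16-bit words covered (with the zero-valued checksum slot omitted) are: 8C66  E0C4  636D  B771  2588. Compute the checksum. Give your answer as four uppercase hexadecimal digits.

One's-complement addition (fold any carry out of bit 15 back into bit 0):
  0x8C66 + 0xE0C4 = 0x16D2A → wrap carry → 0x6D2B
  0x6D2B + 0x636D = 0x0D098
  0xD098 + 0xB771 = 0x18809 → wrap carry → 0x880A
  0x880A + 0x2588 = 0x0AD92
One's-complement sum = 0xAD92.
Checksum = ~0xAD92 & 0xFFFF = 0x526D.

526D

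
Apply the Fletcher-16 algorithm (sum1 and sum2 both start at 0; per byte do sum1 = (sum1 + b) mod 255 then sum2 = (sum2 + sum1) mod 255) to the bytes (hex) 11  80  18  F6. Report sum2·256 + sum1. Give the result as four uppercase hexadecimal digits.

ECA0

Running sums (mod 255):
  after byte 0 (11): sum1=17, sum2=17
  after byte 1 (80): sum1=145, sum2=162
  after byte 2 (18): sum1=169, sum2=76
  after byte 3 (F6): sum1=160, sum2=236
Checksum = sum2·256 + sum1 = 236·256 + 160 = 60576 = 0xECA0.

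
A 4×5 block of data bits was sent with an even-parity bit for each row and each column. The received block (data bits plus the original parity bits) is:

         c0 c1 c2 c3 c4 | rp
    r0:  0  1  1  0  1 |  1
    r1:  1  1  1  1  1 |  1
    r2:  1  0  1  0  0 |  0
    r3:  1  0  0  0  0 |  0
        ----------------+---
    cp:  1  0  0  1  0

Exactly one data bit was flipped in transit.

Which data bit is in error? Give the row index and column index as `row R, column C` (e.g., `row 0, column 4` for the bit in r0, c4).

Recompute each row's even parity and compare to rp:
  r0: data parity 1, sent rp 1 → ok
  r1: data parity 1, sent rp 1 → ok
  r2: data parity 0, sent rp 0 → ok
  r3: data parity 1, sent rp 0 → mismatch
Recompute each column's even parity and compare to cp:
  c0: data parity 1, sent cp 1 → ok
  c1: data parity 0, sent cp 0 → ok
  c2: data parity 1, sent cp 0 → mismatch
  c3: data parity 1, sent cp 1 → ok
  c4: data parity 0, sent cp 0 → ok
Exactly one row (r3) and one column (c2) fail → the flipped bit is at their intersection.

row 3, column 2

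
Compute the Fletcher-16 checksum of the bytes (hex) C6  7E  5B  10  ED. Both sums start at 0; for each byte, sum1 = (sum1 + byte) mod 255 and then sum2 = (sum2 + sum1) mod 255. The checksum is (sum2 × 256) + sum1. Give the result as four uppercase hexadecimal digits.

FB9E

Running sums (mod 255):
  after byte 0 (C6): sum1=198, sum2=198
  after byte 1 (7E): sum1=69, sum2=12
  after byte 2 (5B): sum1=160, sum2=172
  after byte 3 (10): sum1=176, sum2=93
  after byte 4 (ED): sum1=158, sum2=251
Checksum = sum2·256 + sum1 = 251·256 + 158 = 64414 = 0xFB9E.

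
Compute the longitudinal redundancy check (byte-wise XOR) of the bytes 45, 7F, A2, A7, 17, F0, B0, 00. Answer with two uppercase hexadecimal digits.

68

XOR the bytes together:
  start with 0x45
  0x45 ⊕ 0x7F = 0x3A
  0x3A ⊕ 0xA2 = 0x98
  0x98 ⊕ 0xA7 = 0x3F
  0x3F ⊕ 0x17 = 0x28
  0x28 ⊕ 0xF0 = 0xD8
  0xD8 ⊕ 0xB0 = 0x68
  0x68 ⊕ 0x00 = 0x68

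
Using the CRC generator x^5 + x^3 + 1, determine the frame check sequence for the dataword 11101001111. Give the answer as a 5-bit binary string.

10011

Append 5 zeros: 1110100111100000. Divide by 101001 (XOR where the leading bit is 1):
  pos 0: 111010 XOR 101001 = 010011
  pos 1: 100110 XOR 101001 = 001111
  pos 3: 111111 XOR 101001 = 010110
  pos 4: 101101 XOR 101001 = 000100
  pos 7: 100100 XOR 101001 = 001101
  pos 9: 110100 XOR 101001 = 011101
  pos 10: 111010 XOR 101001 = 010011
Remainder (last 5 bits) = 10011. This is the CRC / FCS.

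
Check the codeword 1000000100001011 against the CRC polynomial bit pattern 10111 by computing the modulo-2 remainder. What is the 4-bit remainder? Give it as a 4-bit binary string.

Modulo-2 division of 1000000100001011 by 10111:
  pos 0: 10000 XOR 10111 = 00111
  pos 2: 11100 XOR 10111 = 01011
  pos 3: 10111 XOR 10111 = 00000
Remainder = 1011 (nonzero — an error is detected).

1011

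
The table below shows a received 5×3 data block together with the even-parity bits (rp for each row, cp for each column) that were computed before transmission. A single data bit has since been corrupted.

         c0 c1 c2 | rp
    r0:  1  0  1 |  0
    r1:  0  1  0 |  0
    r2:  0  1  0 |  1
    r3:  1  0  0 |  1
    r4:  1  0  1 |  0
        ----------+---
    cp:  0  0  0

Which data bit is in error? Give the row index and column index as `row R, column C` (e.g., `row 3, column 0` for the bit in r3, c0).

row 1, column 0

Recompute each row's even parity and compare to rp:
  r0: data parity 0, sent rp 0 → ok
  r1: data parity 1, sent rp 0 → mismatch
  r2: data parity 1, sent rp 1 → ok
  r3: data parity 1, sent rp 1 → ok
  r4: data parity 0, sent rp 0 → ok
Recompute each column's even parity and compare to cp:
  c0: data parity 1, sent cp 0 → mismatch
  c1: data parity 0, sent cp 0 → ok
  c2: data parity 0, sent cp 0 → ok
Exactly one row (r1) and one column (c0) fail → the flipped bit is at their intersection.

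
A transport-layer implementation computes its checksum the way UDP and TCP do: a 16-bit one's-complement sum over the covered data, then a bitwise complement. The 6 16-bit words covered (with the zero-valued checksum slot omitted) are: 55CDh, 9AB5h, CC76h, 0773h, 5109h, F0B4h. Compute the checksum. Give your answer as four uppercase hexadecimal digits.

F9D4

One's-complement addition (fold any carry out of bit 15 back into bit 0):
  0x55CD + 0x9AB5 = 0x0F082
  0xF082 + 0xCC76 = 0x1BCF8 → wrap carry → 0xBCF9
  0xBCF9 + 0x0773 = 0x0C46C
  0xC46C + 0x5109 = 0x11575 → wrap carry → 0x1576
  0x1576 + 0xF0B4 = 0x1062A → wrap carry → 0x062B
One's-complement sum = 0x062B.
Checksum = ~0x062B & 0xFFFF = 0xF9D4.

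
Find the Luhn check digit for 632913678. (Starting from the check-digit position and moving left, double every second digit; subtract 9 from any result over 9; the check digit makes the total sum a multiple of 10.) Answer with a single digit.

9

Partial digits right→left: 8 7 6 3 1 9 2 3 6
Double every second digit counting from the check-digit position (so the 1st, 3rd, 5th, ... of the partial from the right).
  doubled (with −9 where >9): 7 3 2 4 3 → sum 19
  kept as-is: 7 3 9 3 → sum 22
Total = 19 + 22 = 41.
Check digit = (10 − (41 mod 10)) mod 10 = 9.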